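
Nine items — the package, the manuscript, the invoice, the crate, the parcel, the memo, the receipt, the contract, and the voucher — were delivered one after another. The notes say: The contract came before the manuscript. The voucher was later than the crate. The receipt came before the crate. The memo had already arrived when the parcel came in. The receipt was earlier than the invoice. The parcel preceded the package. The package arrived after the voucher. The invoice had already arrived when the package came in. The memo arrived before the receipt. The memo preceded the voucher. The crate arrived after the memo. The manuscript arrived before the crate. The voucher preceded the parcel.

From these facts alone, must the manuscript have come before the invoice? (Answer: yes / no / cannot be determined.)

cannot be determined

No chain of stated constraints runs from the manuscript to the invoice, and none runs from the invoice to the manuscript either.
So the relative order of the manuscript and the invoice is not fixed by the given facts.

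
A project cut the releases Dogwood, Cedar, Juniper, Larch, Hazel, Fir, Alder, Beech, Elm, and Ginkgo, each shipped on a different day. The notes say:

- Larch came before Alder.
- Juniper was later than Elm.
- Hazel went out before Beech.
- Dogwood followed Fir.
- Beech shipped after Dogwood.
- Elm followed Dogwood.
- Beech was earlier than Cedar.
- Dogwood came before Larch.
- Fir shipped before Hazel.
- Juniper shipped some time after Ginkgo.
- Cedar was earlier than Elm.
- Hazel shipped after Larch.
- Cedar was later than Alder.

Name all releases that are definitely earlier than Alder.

Directly stated before Alder: Larch.
Dogwood reaches Alder via Dogwood → Larch → Alder.
Fir reaches Alder via Fir → Dogwood → Larch → Alder.
No chain forces Cedar (or any of the others) ahead of Alder.

Dogwood, Fir, Larch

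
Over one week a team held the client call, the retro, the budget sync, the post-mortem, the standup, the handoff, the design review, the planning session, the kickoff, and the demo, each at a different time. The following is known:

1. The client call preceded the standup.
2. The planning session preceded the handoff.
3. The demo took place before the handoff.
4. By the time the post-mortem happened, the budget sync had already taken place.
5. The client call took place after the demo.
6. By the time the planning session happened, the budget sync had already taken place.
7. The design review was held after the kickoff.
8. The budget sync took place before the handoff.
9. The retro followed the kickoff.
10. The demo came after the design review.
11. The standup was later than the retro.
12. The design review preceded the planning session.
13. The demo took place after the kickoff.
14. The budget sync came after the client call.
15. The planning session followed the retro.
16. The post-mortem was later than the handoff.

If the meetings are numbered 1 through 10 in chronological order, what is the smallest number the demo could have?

3

The design review and the kickoff must both come before the demo — 2 forced predecessors.
Nothing else is forced ahead of the demo, so its earliest slot is position 2 + 1 = 3.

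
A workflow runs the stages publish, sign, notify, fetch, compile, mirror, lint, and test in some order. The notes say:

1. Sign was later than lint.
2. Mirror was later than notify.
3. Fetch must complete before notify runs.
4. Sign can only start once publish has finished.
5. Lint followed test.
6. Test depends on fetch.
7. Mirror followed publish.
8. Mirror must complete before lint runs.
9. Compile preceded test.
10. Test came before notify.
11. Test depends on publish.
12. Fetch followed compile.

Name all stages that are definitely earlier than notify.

Directly stated before notify: fetch and test.
Compile reaches notify via compile → test → notify.
Publish reaches notify via publish → test → notify.

compile, fetch, publish, test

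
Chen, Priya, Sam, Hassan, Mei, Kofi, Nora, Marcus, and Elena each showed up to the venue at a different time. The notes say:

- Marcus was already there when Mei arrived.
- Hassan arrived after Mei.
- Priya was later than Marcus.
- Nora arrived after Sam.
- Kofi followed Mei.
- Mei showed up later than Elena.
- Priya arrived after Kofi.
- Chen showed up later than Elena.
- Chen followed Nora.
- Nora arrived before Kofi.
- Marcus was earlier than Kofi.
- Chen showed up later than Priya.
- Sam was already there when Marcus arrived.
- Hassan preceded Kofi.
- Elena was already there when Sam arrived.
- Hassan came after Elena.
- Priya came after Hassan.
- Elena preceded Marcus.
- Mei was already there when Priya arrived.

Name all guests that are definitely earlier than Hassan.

Elena, Marcus, Mei, Sam

Directly stated before Hassan: Elena and Mei.
Marcus reaches Hassan via Marcus → Mei → Hassan.
Sam reaches Hassan via Sam → Marcus → Mei → Hassan.
No chain forces Kofi (or any of the others) ahead of Hassan.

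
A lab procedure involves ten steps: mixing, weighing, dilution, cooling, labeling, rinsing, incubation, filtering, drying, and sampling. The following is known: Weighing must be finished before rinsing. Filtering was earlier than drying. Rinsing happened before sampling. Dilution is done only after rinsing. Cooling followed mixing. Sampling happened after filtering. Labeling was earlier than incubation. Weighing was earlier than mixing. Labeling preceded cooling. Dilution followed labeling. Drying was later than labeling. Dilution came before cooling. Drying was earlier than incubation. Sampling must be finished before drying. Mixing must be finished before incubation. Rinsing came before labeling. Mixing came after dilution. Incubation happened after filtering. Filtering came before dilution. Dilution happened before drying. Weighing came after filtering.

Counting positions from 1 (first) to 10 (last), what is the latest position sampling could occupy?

8

Sampling must come before drying and incubation — 2 steps forced after it.
Everything else can be placed before sampling in some valid order, so sampling can sit as late as position 10 − 2 = 8.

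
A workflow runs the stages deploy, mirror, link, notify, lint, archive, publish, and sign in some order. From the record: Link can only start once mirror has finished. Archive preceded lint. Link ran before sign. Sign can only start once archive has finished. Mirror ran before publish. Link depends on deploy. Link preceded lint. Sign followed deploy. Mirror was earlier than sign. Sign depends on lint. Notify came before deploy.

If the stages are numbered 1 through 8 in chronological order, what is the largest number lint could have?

Lint must come before sign — 1 stage forced after it.
Everything else can be placed before lint in some valid order, so lint can sit as late as position 8 − 1 = 7.

7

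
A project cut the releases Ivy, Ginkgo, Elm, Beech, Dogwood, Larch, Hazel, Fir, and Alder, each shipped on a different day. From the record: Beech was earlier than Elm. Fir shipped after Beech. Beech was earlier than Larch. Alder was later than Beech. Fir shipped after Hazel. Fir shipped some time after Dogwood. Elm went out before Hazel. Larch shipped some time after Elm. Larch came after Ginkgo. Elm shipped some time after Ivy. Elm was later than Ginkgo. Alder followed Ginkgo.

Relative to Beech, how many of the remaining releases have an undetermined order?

3

Forced after Beech: Alder, Elm, Fir, Hazel, and Larch.
That leaves Dogwood, Ginkgo, and Ivy with no forced order relative to Beech — 3.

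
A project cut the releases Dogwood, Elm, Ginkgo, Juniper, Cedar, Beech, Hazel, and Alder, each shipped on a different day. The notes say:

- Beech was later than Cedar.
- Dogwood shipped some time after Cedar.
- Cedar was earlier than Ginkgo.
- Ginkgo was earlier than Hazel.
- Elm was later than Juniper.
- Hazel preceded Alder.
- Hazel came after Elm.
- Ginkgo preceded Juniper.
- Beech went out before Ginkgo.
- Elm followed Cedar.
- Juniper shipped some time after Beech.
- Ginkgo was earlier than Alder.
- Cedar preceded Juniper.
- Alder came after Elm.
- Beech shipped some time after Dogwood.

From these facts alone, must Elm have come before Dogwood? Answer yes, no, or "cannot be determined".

no

Tracing the constraints gives Dogwood → Beech → Juniper → Elm, so Dogwood must come before Elm.
That means Elm cannot be before Dogwood.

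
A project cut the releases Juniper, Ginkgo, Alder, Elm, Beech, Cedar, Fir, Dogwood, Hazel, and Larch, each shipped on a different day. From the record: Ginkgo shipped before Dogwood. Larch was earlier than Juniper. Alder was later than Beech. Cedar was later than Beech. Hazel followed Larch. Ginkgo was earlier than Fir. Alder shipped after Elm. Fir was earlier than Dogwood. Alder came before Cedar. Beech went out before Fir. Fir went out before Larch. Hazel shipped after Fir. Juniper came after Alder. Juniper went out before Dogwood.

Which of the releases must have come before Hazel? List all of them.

Directly stated before Hazel: Fir and Larch.
Beech reaches Hazel via Beech → Fir → Hazel.
Ginkgo reaches Hazel via Ginkgo → Fir → Hazel.
No chain forces Cedar (or any of the others) ahead of Hazel.

Beech, Fir, Ginkgo, Larch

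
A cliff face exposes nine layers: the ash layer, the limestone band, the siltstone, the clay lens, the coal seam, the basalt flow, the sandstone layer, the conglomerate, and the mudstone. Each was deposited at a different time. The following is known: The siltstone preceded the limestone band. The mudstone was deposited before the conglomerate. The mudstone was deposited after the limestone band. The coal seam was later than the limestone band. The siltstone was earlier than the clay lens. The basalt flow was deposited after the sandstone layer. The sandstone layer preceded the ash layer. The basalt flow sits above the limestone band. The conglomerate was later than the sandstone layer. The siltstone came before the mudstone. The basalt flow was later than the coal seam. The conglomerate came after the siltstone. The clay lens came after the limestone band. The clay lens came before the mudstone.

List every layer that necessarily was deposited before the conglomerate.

the clay lens, the limestone band, the mudstone, the sandstone layer, the siltstone

Directly stated before the conglomerate: the mudstone, the sandstone layer, and the siltstone.
The clay lens reaches the conglomerate via the clay lens → the mudstone → the conglomerate.
The limestone band reaches the conglomerate via the limestone band → the mudstone → the conglomerate.
No chain forces the ash layer (or any of the others) ahead of the conglomerate.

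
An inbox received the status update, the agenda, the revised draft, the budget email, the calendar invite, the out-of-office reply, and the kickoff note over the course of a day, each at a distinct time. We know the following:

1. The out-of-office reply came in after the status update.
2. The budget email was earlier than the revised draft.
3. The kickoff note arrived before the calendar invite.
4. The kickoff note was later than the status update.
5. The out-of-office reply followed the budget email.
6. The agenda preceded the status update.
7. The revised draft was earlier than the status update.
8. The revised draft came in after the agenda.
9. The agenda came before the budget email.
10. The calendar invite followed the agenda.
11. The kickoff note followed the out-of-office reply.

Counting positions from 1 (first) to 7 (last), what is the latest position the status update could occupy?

The status update must come before the calendar invite, the kickoff note, and the out-of-office reply — 3 messages forced after it.
Everything else can be placed before the status update in some valid order, so the status update can sit as late as position 7 − 3 = 4.

4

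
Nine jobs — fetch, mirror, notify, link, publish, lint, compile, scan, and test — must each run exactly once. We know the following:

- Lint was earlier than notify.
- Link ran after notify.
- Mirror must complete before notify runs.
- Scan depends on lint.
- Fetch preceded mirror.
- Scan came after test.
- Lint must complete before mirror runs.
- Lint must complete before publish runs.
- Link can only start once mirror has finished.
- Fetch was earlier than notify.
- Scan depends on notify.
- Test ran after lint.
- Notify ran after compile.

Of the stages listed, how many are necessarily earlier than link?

5

Directly stated before link: mirror and notify.
Compile reaches link via compile → notify → link.
Fetch reaches link via fetch → mirror → link.
Lint reaches link via lint → mirror → link.
No chain forces scan (or any of the others) ahead of link.
That's compile, fetch, lint, mirror, and notify — 5 in all.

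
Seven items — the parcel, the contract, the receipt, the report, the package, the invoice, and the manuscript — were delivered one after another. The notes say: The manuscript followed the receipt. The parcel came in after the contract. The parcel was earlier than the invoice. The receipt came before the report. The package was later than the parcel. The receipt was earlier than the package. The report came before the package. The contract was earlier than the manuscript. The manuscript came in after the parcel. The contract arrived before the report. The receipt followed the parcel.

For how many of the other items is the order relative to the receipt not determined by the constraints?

Forced before the receipt: the contract and the parcel; forced after the receipt: the manuscript, the package, and the report.
That leaves the invoice with no forced order relative to the receipt — 1.

1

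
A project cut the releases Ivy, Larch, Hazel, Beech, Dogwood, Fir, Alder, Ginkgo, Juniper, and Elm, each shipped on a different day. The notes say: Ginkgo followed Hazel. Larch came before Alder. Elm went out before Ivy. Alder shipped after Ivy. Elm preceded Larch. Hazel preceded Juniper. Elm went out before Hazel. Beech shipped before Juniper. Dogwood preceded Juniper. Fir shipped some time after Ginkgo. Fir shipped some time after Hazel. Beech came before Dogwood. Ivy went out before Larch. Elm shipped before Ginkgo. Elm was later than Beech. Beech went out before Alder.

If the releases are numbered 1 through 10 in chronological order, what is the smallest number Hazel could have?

Beech and Elm must both come before Hazel — 2 forced predecessors.
Nothing else is forced ahead of Hazel, so its earliest slot is position 2 + 1 = 3.

3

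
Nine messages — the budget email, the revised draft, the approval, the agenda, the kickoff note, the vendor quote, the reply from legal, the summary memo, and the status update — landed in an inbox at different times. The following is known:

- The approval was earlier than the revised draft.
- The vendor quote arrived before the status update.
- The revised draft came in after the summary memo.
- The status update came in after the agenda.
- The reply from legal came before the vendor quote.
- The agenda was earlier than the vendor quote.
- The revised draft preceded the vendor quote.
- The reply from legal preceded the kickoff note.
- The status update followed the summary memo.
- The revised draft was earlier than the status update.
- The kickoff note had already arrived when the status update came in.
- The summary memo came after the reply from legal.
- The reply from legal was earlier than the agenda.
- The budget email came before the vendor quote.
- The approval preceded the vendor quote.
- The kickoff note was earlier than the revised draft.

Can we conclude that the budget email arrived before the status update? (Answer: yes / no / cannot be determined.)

yes

Chain the constraints: the budget email → the vendor quote → the status update. Each link is directly stated, so the budget email comes before the status update.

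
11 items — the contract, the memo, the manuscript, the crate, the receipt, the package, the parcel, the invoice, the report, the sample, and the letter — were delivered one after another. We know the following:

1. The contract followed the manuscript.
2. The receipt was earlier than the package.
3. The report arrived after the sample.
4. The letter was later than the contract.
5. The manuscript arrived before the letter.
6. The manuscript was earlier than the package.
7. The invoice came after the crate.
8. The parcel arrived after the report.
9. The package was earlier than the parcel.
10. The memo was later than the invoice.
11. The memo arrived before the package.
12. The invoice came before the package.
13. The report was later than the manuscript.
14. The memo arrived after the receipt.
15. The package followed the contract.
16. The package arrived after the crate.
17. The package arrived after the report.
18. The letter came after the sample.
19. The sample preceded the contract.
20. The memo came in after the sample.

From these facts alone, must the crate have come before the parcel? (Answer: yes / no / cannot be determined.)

Chain the constraints: the crate → the package → the parcel. Each link is directly stated, so the crate comes before the parcel.

yes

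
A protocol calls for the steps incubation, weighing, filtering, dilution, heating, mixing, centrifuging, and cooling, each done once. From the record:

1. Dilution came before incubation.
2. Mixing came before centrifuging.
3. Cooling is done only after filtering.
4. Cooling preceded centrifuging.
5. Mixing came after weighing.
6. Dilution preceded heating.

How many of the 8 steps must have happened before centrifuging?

4

Directly stated before centrifuging: cooling and mixing.
Filtering reaches centrifuging via filtering → cooling → centrifuging.
Weighing reaches centrifuging via weighing → mixing → centrifuging.
That's cooling, filtering, mixing, and weighing — 4 in all.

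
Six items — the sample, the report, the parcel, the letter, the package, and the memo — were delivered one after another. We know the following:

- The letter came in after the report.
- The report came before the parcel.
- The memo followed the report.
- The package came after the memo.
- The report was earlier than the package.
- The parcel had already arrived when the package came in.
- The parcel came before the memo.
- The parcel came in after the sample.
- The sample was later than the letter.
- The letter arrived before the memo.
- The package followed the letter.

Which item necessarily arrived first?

The report has a chain of constraints placing it before every other item, so the report must be first.

the report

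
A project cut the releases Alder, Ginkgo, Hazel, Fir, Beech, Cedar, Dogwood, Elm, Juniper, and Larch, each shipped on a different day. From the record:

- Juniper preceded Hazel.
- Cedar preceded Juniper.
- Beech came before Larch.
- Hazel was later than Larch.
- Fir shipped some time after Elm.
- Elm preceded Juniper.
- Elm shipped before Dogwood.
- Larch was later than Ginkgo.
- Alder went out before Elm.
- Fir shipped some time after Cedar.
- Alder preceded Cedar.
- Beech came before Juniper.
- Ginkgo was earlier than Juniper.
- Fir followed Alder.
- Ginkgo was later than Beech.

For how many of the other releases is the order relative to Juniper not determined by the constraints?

Forced before Juniper: Alder, Beech, Cedar, Elm, and Ginkgo; forced after Juniper: Hazel.
That leaves Dogwood, Fir, and Larch with no forced order relative to Juniper — 3.

3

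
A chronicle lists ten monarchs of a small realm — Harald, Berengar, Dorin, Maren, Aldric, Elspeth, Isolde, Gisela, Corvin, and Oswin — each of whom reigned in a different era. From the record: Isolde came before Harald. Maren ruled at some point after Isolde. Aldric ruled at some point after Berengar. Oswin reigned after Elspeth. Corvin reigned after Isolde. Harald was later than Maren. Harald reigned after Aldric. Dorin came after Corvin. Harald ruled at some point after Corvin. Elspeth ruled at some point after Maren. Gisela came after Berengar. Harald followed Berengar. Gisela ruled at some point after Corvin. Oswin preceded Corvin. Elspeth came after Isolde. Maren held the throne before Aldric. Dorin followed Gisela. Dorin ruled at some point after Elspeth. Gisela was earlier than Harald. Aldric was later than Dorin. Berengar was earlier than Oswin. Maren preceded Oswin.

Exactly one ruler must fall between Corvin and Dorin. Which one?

Tracing the constraints gives Corvin → Gisela → Dorin, so Gisela sits after Corvin and before Dorin.
No other ruler is forced both after Corvin and before Dorin.

Gisela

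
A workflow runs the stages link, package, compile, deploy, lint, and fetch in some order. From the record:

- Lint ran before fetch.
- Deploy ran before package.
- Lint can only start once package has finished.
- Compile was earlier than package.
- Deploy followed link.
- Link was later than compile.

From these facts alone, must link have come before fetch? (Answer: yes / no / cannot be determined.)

yes

Chain the constraints: link → deploy → package → lint → fetch. Each link is directly stated, so link comes before fetch.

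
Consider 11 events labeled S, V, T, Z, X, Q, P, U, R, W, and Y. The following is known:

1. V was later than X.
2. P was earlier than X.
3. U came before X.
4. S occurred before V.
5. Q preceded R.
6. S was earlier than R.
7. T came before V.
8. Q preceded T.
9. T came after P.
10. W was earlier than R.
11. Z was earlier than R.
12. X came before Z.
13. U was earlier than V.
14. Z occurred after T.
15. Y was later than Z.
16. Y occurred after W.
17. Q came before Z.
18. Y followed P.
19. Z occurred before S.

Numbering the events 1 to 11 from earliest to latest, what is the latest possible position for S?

9

S must come before R and V — 2 events forced after it.
Everything else can be placed before S in some valid order, so S can sit as late as position 11 − 2 = 9.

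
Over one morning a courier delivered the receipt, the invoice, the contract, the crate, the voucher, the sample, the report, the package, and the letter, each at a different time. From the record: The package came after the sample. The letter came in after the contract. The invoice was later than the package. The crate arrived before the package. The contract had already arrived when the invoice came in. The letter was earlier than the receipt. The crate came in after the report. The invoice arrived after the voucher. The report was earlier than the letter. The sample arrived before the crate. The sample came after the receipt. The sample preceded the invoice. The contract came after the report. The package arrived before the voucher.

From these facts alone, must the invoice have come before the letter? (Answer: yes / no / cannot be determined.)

no

Tracing the constraints gives the letter → the receipt → the sample → the invoice, so the letter must come before the invoice.
That means the invoice cannot be before the letter.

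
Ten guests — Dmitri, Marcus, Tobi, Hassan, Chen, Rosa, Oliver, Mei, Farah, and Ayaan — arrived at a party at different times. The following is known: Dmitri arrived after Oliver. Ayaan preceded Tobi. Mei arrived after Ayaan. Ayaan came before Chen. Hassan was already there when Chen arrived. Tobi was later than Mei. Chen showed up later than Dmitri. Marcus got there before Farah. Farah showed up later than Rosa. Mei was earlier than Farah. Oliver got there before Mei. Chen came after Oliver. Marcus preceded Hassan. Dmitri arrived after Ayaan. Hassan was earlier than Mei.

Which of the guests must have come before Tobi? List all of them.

Directly stated before Tobi: Ayaan and Mei.
Hassan reaches Tobi via Hassan → Mei → Tobi.
Marcus reaches Tobi via Marcus → Hassan → Mei → Tobi.
Oliver reaches Tobi via Oliver → Mei → Tobi.

Ayaan, Hassan, Marcus, Mei, Oliver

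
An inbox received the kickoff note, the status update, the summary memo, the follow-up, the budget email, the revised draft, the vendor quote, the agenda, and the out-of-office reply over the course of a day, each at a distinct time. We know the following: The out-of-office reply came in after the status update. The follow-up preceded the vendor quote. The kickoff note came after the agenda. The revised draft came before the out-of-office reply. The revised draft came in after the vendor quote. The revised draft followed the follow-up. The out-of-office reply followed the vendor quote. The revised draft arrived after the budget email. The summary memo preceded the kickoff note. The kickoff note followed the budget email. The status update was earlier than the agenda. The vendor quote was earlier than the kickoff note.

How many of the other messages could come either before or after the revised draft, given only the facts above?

4

Forced before the revised draft: the budget email, the follow-up, and the vendor quote; forced after the revised draft: the out-of-office reply.
That leaves the agenda, the kickoff note, the status update, and the summary memo with no forced order relative to the revised draft — 4.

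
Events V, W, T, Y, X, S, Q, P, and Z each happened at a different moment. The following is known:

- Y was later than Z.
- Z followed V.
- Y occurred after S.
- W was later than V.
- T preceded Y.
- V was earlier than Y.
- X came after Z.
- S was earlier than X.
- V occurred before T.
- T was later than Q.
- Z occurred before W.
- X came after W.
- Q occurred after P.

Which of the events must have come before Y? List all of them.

Directly stated before Y: S, T, V, and Z.
P reaches Y via P → Q → T → Y.
Q reaches Y via Q → T → Y.

P, Q, S, T, V, Z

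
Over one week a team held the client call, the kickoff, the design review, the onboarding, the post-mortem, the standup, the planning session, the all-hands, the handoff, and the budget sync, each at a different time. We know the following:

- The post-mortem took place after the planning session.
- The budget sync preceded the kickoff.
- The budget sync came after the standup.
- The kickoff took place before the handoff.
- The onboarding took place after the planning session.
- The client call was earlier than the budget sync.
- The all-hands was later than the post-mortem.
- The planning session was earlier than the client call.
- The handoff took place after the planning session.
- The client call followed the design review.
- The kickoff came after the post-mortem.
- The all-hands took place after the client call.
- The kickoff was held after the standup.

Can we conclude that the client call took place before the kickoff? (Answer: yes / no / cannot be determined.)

yes

Chain the constraints: the client call → the budget sync → the kickoff. Each link is directly stated, so the client call comes before the kickoff.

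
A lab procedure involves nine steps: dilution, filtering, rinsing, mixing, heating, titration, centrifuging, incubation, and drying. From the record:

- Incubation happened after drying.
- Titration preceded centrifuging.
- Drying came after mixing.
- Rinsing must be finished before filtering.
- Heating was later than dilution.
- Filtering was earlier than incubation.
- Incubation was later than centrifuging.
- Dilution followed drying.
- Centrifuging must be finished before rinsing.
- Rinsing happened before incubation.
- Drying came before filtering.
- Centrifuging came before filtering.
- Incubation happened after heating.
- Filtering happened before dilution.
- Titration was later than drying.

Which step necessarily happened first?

Mixing has a chain of constraints placing it before every other step, so mixing must be first.

mixing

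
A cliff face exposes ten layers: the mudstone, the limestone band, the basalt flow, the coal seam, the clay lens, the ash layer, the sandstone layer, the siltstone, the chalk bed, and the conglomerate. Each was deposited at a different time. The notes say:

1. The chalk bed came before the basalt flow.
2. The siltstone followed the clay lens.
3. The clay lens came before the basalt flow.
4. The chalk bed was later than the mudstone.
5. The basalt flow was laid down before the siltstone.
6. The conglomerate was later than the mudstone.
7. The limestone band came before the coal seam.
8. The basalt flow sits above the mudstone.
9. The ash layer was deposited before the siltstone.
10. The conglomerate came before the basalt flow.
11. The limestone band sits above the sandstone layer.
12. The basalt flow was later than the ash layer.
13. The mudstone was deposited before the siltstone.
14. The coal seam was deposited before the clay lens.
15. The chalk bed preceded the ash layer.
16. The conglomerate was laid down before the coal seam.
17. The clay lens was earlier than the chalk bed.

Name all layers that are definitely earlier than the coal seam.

Directly stated before the coal seam: the conglomerate and the limestone band.
The mudstone reaches the coal seam via the mudstone → the conglomerate → the coal seam.
The sandstone layer reaches the coal seam via the sandstone layer → the limestone band → the coal seam.

the conglomerate, the limestone band, the mudstone, the sandstone layer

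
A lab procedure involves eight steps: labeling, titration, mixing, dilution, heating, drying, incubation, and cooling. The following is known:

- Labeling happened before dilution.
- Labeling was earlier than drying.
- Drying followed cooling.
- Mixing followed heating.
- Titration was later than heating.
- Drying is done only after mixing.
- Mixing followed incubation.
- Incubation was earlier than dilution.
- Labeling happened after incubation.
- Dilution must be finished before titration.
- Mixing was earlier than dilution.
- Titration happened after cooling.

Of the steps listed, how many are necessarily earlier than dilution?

4

Directly stated before dilution: incubation, labeling, and mixing.
Heating reaches dilution via heating → mixing → dilution.
That's heating, incubation, labeling, and mixing — 4 in all.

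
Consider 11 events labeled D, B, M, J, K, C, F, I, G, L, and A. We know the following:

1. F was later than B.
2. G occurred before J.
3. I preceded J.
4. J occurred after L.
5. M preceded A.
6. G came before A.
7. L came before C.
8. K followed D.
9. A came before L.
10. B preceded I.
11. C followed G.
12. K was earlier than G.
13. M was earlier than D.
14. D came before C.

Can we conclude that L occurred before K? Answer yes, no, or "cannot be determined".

no

Tracing the constraints gives K → G → A → L, so K must come before L.
That means L cannot be before K.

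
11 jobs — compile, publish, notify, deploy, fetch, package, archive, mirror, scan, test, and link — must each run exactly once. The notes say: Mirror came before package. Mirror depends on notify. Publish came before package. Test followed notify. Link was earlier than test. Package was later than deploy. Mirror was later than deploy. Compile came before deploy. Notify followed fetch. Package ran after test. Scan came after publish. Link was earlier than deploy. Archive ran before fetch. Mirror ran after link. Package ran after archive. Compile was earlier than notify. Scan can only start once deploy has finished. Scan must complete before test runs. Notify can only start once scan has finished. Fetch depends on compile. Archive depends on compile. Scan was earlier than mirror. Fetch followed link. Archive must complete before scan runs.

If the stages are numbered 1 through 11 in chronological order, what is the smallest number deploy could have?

3

Compile and link must both come before deploy — 2 forced predecessors.
Nothing else is forced ahead of deploy, so its earliest slot is position 2 + 1 = 3.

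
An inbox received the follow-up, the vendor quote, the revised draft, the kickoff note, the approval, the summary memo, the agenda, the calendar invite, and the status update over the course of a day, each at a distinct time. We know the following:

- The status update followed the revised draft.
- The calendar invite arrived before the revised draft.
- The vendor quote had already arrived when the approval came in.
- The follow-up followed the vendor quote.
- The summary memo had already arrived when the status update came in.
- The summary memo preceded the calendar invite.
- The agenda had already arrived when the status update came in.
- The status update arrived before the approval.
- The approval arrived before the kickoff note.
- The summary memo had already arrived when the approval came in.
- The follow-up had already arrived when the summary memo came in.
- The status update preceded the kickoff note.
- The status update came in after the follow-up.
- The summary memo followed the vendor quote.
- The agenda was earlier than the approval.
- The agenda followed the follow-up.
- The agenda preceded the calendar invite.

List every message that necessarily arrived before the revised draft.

the agenda, the calendar invite, the follow-up, the summary memo, the vendor quote

Directly stated before the revised draft: the calendar invite.
The agenda reaches the revised draft via the agenda → the calendar invite → the revised draft.
The follow-up reaches the revised draft via the follow-up → the summary memo → the calendar invite → the revised draft.
The summary memo reaches the revised draft via the summary memo → the calendar invite → the revised draft.
Likewise the vendor quote reaches the revised draft by chaining the stated constraints.
No chain forces the status update (or any of the others) ahead of the revised draft.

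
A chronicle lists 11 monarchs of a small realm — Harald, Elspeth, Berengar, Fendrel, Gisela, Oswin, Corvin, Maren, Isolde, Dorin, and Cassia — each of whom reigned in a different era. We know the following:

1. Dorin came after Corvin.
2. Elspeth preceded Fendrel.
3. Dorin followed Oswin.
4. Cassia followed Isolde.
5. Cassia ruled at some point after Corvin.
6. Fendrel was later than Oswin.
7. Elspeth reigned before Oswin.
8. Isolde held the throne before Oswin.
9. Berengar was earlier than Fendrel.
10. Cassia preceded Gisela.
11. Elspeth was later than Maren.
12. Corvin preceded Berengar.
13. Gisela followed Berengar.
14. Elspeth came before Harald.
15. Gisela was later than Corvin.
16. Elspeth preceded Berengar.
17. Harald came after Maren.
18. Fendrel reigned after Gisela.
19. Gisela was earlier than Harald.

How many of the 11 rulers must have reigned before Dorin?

Directly stated before Dorin: Corvin and Oswin.
Elspeth reaches Dorin via Elspeth → Oswin → Dorin.
Isolde reaches Dorin via Isolde → Oswin → Dorin.
Maren reaches Dorin via Maren → Elspeth → Oswin → Dorin.
That's Corvin, Elspeth, Isolde, Maren, and Oswin — 5 in all.

5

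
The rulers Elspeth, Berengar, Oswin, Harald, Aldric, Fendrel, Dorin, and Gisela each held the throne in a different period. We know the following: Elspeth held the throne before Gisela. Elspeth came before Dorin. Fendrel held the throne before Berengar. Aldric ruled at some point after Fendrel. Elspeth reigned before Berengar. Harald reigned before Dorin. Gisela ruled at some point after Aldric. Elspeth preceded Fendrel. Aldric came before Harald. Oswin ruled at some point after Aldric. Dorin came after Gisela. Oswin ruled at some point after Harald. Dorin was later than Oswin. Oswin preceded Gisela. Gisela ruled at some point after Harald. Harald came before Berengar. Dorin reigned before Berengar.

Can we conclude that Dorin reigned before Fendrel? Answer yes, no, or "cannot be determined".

no

Tracing the constraints gives Fendrel → Aldric → Gisela → Dorin, so Fendrel must come before Dorin.
That means Dorin cannot be before Fendrel.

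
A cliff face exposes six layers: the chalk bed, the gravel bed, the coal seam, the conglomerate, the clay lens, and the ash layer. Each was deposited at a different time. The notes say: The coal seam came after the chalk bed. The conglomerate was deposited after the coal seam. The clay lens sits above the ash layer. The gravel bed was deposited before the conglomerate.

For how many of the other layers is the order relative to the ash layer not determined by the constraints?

4

Forced after the ash layer: the clay lens.
That leaves the chalk bed, the coal seam, the conglomerate, and the gravel bed with no forced order relative to the ash layer — 4.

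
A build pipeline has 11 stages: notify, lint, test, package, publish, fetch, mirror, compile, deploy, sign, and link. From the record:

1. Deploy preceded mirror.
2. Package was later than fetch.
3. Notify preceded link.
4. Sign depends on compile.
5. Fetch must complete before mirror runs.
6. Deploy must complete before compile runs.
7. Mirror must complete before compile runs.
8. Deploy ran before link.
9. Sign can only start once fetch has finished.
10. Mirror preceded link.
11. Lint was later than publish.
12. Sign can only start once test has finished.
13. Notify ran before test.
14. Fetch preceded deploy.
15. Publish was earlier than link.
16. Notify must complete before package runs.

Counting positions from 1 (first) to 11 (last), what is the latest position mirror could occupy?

Mirror must come before compile, link, and sign — 3 stages forced after it.
Everything else can be placed before mirror in some valid order, so mirror can sit as late as position 11 − 3 = 8.

8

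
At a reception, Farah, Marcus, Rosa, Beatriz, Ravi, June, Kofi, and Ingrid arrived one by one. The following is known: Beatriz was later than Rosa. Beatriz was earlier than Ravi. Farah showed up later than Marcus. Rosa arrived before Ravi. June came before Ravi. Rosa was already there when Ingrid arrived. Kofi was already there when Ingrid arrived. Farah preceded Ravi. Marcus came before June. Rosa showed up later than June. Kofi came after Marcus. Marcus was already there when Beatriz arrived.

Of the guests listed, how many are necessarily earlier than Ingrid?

Directly stated before Ingrid: Kofi and Rosa.
June reaches Ingrid via June → Rosa → Ingrid.
Marcus reaches Ingrid via Marcus → Kofi → Ingrid.
No chain forces Farah (or any of the others) ahead of Ingrid.
That's June, Kofi, Marcus, and Rosa — 4 in all.

4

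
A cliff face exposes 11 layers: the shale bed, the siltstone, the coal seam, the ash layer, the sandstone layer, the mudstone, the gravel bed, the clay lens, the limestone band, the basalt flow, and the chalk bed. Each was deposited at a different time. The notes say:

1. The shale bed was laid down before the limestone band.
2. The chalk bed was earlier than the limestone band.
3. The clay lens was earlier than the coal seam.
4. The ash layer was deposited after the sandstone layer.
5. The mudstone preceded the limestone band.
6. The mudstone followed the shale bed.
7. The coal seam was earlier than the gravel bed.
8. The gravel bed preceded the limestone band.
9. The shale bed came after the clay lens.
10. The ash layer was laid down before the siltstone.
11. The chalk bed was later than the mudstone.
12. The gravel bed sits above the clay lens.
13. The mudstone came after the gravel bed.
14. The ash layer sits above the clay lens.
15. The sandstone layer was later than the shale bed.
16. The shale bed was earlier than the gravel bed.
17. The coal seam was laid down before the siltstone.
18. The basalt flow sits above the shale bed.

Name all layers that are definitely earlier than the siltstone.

the ash layer, the clay lens, the coal seam, the sandstone layer, the shale bed

Directly stated before the siltstone: the ash layer and the coal seam.
The clay lens reaches the siltstone via the clay lens → the ash layer → the siltstone.
The sandstone layer reaches the siltstone via the sandstone layer → the ash layer → the siltstone.
The shale bed reaches the siltstone via the shale bed → the sandstone layer → the ash layer → the siltstone.
No chain forces the basalt flow (or any of the others) ahead of the siltstone.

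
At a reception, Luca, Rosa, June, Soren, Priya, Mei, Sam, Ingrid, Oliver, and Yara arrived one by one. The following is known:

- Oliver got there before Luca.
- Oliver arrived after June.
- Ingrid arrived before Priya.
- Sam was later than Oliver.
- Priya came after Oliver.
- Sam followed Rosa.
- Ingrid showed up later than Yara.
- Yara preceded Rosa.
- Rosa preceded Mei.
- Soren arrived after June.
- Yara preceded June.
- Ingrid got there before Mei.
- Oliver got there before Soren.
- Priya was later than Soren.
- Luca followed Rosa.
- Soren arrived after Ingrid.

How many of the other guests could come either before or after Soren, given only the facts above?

4

Forced before Soren: Ingrid, June, Oliver, and Yara; forced after Soren: Priya.
That leaves Luca, Mei, Rosa, and Sam with no forced order relative to Soren — 4.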